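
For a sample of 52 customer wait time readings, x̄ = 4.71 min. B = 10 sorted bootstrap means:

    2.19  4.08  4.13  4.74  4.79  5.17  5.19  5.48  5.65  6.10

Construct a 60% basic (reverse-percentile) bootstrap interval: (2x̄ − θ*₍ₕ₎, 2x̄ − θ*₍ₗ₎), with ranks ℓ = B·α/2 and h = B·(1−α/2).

(3.94, 5.34)

Percentile endpoints at ranks 2 and 8: θ*₍2₎ = 4.08, θ*₍8₎ = 5.48.
Basic interval reflects these around x̄:
  lower = 2 × 4.71 − 5.48 = 3.94
  upper = 2 × 4.71 − 4.08 = 5.34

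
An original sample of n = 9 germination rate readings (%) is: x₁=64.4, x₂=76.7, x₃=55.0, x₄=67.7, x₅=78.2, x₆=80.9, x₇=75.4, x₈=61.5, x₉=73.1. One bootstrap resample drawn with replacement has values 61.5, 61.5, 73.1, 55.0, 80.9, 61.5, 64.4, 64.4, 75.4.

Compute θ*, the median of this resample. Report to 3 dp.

Sorted: 55.0, 61.5, 61.5, 61.5, 64.4, 64.4, 73.1, 75.4, 80.9
Median = middle value = 64.400

θ* = 64.400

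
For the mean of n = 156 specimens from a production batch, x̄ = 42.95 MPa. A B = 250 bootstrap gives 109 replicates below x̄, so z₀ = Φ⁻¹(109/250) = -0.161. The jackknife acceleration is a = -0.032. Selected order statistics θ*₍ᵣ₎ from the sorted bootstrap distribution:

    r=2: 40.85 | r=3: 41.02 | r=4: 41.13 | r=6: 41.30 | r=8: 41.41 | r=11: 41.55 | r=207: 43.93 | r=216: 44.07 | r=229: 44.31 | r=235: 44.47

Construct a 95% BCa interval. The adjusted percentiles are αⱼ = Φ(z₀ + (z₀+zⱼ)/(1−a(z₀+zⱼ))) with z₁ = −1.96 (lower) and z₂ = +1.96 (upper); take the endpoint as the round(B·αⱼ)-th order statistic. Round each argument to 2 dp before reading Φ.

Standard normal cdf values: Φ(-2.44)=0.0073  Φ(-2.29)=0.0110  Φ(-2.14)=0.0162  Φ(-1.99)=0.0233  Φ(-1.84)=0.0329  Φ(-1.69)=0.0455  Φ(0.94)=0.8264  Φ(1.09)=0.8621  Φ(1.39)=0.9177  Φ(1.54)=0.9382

(40.85, 44.47)

Lower: z₀ + z₁ = -0.161 + (-1.960) = -2.121; 1 − a(z₀+z₁) = 1 − (-0.032)(-2.121) = 0.9321; argument = -0.161 + (-2.121)/0.9321 = -2.4364 → -2.44.
α₁ = Φ(-2.44) = 0.0073; rank = round(250 × 0.0073) = 2; θ*₍2₎ = 40.85.
Upper: z₀ + z₂ = 1.799; 1 − a(z₀+z₂) = 1.0576; argument = 1.5401 → 1.54; α₂ = 0.9382; rank = 235; θ*₍235₎ = 44.47.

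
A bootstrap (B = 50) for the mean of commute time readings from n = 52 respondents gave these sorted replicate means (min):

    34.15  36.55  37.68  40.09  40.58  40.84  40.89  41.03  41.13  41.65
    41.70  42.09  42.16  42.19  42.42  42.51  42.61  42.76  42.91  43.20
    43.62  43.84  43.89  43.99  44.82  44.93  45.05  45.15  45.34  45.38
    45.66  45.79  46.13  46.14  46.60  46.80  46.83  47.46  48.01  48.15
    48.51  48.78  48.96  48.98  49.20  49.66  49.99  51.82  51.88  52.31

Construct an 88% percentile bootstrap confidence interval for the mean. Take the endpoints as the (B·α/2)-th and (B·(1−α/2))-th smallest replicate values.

(37.68, 49.99)

α = 0.12; lower rank = 50 × 0.060 = 3; upper rank = 50 × 0.940 = 47.
The 3rd smallest replicate is 37.68; the 47th is 49.99.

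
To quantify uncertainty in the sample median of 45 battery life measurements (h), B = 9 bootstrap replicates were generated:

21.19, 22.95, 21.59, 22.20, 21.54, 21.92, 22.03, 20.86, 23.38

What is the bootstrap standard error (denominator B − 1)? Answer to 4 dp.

SE* = 0.8044

Bootstrap SE is the standard deviation of the 9 replicate medians.
Mean of replicates: (21.19 + 22.95 + 21.59 + 22.20 + 21.54 + 21.92 + 22.03 + 20.86 + 23.38) / 9 = 197.66000 / 9 = 21.96222
Sum of squared deviations: (−0.77222)² + (+0.98778)² + (−0.37222)² + (+0.23778)² + (−0.42222)² + (−0.04222)² + (+0.06778)² + (−1.10222)² + (+1.41778)² = 5.17676
Variance = 5.17676 / 8 = 0.64709
SE* = √0.64709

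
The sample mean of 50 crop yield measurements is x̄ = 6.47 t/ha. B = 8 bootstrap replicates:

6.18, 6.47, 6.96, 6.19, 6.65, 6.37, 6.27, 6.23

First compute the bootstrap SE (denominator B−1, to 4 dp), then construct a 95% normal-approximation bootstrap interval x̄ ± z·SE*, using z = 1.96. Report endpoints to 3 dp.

(5.937, 7.003)

Mean of replicates = 6.4150; sum of squared deviations = 0.5184; SE* = √(0.5184/7) = 0.2721
Margin = 1.96 × 0.2721 = 0.5333
Interval: 6.47 ± 0.5333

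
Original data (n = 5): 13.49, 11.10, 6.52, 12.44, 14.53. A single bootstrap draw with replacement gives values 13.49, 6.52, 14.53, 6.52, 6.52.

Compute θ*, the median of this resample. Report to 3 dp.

Sorted: 6.52, 6.52, 6.52, 13.49, 14.53
Median = middle value = 6.520

θ* = 6.520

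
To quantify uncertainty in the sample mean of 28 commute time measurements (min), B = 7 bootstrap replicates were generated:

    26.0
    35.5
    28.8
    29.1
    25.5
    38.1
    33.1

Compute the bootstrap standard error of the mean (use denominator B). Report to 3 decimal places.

Bootstrap SE is the standard deviation of the 7 replicate means.
Mean of replicates: (26.0 + 35.5 + 28.8 + 29.1 + 25.5 + 38.1 + 33.1) / 7 = 216.1000 / 7 = 30.8714
Sum of squared deviations: (−4.8714)² + (+4.6286)² + (−2.0714)² + (−1.7714)² + (−5.3714)² + (+7.2286)² + (+2.2286)² = 138.6543
Variance = 138.6543 / 7 = 19.8078
SE* = √19.8078

SE* = 4.451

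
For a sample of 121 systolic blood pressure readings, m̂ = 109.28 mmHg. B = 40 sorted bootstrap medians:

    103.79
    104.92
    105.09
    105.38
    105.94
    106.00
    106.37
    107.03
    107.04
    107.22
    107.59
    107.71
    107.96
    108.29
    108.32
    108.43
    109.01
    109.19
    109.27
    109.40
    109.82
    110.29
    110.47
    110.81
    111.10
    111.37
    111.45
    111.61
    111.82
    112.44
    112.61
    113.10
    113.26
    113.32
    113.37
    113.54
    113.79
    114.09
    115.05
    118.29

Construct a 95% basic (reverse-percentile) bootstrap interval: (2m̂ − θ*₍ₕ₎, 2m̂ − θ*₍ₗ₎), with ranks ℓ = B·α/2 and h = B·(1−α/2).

(103.51, 114.77)

Percentile endpoints at ranks 1 and 39: θ*₍1₎ = 103.79, θ*₍39₎ = 115.05.
Basic interval reflects these around m̂:
  lower = 2 × 109.28 − 115.05 = 103.51
  upper = 2 × 109.28 − 103.79 = 114.77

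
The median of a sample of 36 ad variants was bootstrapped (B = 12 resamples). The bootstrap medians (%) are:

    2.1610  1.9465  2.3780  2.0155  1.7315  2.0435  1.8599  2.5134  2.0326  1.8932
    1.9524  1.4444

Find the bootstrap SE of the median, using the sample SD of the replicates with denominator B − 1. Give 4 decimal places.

SE* = 0.2784

Bootstrap SE is the standard deviation of the 12 replicate medians.
Mean of replicates: (2.1610 + 1.9465 + 2.3780 + 2.0155 + 1.7315 + 2.0435 + 1.8599 + 2.5134 + 2.0326 + 1.8932 + 1.9524 + 1.4444) / 12 = 23.97190 / 12 = 1.99766
Sum of squared deviations: (+0.16334)² + (−0.05116)² + (+0.38034)² + (+0.01784)² + (−0.26616)² + (+0.04584)² + (−0.13776)² + (+0.51574)² + (+0.03494)² + (−0.10446)² + (−0.04526)² + (−0.55326)² = 0.85246
Variance = 0.85246 / 11 = 0.07750
SE* = √0.07750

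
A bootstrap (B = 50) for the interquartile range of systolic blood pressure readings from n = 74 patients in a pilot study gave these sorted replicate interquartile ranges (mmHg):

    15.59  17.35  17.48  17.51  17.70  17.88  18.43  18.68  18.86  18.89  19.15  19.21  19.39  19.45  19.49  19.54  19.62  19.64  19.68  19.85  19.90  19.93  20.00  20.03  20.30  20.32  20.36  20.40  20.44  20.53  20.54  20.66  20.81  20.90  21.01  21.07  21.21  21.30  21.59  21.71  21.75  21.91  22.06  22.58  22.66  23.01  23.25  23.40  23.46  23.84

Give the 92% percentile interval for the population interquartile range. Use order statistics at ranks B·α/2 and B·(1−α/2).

(17.35, 23.40)

α = 0.08; lower rank = 50 × 0.040 = 2; upper rank = 50 × 0.960 = 48.
The 2nd smallest replicate is 17.35; the 48th is 23.40.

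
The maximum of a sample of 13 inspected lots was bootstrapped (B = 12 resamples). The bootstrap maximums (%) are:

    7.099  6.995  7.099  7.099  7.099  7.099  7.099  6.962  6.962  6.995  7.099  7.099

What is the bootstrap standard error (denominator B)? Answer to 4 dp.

SE* = 0.0576

Bootstrap SE is the standard deviation of the 12 replicate maximums.
Mean of replicates: (7.099 + 6.995 + 7.099 + 7.099 + 7.099 + 7.099 + 7.099 + 6.962 + 6.962 + 6.995 + 7.099 + 7.099) / 12 = 84.70600 / 12 = 7.05883
Sum of squared deviations: (+0.04017)² + (−0.06383)² + (+0.04017)² + (+0.04017)² + (+0.04017)² + (+0.04017)² + (+0.04017)² + (−0.09683)² + (−0.09683)² + (−0.06383)² + (+0.04017)² + (+0.04017)² = 0.03981
Variance = 0.03981 / 12 = 0.00332
SE* = √0.00332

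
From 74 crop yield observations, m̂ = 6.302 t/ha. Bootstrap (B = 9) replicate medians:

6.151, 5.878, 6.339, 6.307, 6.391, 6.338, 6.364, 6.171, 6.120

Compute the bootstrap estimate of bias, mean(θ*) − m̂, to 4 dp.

mean(θ*) = (6.151 + 5.878 + 6.339 + 6.307 + 6.391 + 6.338 + 6.364 + 6.171 + 6.120) / 9 = 6.22878
bias = 6.22878 − 6.302

bias = −0.0732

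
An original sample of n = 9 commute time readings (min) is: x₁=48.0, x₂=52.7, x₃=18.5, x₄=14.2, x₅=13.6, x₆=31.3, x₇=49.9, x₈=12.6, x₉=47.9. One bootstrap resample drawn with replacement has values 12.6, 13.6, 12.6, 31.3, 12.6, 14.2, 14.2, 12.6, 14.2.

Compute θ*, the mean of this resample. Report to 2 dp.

θ* = 15.32

Mean = (12.6 + 13.6 + 12.6 + 31.3 + 12.6 + 14.2 + 14.2 + 12.6 + 14.2) / 9 = 137.90 / 9 = 15.32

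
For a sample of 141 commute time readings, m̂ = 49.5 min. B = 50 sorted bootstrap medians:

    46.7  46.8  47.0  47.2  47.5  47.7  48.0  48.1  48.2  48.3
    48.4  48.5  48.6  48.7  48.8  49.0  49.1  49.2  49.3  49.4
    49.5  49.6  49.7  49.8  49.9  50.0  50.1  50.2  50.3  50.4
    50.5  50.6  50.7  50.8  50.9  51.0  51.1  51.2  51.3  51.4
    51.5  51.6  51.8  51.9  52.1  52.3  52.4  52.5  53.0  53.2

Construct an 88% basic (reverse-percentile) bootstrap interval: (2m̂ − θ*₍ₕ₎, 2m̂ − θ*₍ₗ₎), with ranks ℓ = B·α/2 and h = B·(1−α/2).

Percentile endpoints at ranks 3 and 47: θ*₍3₎ = 47.0, θ*₍47₎ = 52.4.
Basic interval reflects these around m̂:
  lower = 2 × 49.5 − 52.4 = 46.6
  upper = 2 × 49.5 − 47.0 = 52.0

(46.6, 52.0)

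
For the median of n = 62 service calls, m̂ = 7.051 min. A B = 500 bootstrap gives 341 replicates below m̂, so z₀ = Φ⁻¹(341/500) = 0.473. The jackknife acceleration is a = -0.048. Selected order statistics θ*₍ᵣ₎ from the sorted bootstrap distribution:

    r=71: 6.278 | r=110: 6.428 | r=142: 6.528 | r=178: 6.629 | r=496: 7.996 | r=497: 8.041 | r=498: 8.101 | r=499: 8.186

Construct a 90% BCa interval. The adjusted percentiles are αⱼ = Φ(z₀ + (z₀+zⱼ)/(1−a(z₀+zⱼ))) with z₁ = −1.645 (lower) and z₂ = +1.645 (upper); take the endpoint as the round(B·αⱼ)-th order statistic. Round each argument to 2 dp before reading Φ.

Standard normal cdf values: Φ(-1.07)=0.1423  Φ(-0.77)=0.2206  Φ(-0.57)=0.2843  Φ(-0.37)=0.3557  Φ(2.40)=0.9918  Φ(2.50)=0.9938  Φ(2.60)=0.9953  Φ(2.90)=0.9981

Lower: z₀ + z₁ = 0.473 + (-1.645) = -1.172; 1 − a(z₀+z₁) = 1 − (-0.048)(-1.172) = 0.9437; argument = 0.473 + (-1.172)/0.9437 = -0.7689 → -0.77.
α₁ = Φ(-0.77) = 0.2206; rank = round(500 × 0.2206) = 110; θ*₍110₎ = 6.428.
Upper: z₀ + z₂ = 2.118; 1 − a(z₀+z₂) = 1.1017; argument = 2.3955 → 2.40; α₂ = 0.9918; rank = 496; θ*₍496₎ = 7.996.

(6.428, 7.996)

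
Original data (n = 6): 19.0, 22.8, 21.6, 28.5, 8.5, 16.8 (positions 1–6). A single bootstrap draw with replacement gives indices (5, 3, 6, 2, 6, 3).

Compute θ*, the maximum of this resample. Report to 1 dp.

Resample values: 8.5, 21.6, 16.8, 22.8, 16.8, 21.6.
Maximum = 22.8

θ* = 22.8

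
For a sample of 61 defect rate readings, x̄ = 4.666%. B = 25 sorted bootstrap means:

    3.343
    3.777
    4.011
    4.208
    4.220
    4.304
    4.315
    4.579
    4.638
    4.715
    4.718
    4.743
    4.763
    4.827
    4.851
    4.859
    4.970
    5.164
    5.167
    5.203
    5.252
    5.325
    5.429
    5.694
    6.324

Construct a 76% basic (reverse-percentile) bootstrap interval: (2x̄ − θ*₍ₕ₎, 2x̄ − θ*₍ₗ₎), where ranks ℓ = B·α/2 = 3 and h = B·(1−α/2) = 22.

Percentile endpoints at ranks 3 and 22: θ*₍3₎ = 4.011, θ*₍22₎ = 5.325.
Basic interval reflects these around x̄:
  lower = 2 × 4.666 − 5.325 = 4.007
  upper = 2 × 4.666 − 4.011 = 5.321

(4.007, 5.321)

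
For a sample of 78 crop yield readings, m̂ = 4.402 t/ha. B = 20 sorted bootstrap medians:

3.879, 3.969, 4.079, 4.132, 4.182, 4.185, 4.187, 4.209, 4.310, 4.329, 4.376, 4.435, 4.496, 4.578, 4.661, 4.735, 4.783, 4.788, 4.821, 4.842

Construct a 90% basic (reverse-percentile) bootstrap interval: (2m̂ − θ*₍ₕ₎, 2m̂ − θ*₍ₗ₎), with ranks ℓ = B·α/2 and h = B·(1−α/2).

Percentile endpoints at ranks 1 and 19: θ*₍1₎ = 3.879, θ*₍19₎ = 4.821.
Basic interval reflects these around m̂:
  lower = 2 × 4.402 − 4.821 = 3.983
  upper = 2 × 4.402 − 3.879 = 4.925

(3.983, 4.925)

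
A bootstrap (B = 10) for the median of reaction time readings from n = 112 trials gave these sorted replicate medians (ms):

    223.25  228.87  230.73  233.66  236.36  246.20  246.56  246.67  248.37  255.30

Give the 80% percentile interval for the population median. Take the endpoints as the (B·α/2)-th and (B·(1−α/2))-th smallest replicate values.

(223.25, 248.37)

α = 0.20; lower rank = 10 × 0.100 = 1; upper rank = 10 × 0.900 = 9.
The 1st smallest replicate is 223.25; the 9th is 248.37.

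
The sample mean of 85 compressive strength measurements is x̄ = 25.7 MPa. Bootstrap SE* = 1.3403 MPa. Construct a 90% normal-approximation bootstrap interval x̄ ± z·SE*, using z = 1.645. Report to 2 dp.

Margin = 1.645 × 1.3403 = 2.205
Interval: 25.7 ± 2.205

(23.50, 27.90)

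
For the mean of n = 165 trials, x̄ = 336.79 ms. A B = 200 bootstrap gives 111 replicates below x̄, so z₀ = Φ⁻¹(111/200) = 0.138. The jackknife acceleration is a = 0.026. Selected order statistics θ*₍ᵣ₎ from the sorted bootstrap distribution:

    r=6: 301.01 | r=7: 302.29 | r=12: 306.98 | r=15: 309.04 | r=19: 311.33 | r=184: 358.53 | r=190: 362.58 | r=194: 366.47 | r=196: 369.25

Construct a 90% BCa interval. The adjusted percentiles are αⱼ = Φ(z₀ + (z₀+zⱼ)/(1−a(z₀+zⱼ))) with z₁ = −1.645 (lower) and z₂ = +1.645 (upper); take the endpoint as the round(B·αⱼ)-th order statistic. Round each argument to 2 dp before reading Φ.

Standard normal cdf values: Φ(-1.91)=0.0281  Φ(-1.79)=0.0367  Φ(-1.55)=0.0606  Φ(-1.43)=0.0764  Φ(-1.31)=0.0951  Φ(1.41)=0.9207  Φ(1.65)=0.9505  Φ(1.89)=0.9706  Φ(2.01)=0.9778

(311.33, 369.25)

Lower: z₀ + z₁ = 0.138 + (-1.645) = -1.507; 1 − a(z₀+z₁) = 1 − (0.026)(-1.507) = 1.0392; argument = 0.138 + (-1.507)/1.0392 = -1.3122 → -1.31.
α₁ = Φ(-1.31) = 0.0951; rank = round(200 × 0.0951) = 19; θ*₍19₎ = 311.33.
Upper: z₀ + z₂ = 1.783; 1 − a(z₀+z₂) = 0.9536; argument = 2.0077 → 2.01; α₂ = 0.9778; rank = 196; θ*₍196₎ = 369.25.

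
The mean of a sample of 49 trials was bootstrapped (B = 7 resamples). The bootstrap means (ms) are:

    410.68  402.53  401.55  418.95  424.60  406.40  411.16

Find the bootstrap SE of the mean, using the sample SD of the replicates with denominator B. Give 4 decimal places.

Bootstrap SE is the standard deviation of the 7 replicate means.
Mean of replicates: (410.68 + 402.53 + 401.55 + 418.95 + 424.60 + 406.40 + 411.16) / 7 = 2875.87000 / 7 = 410.83857
Sum of squared deviations: (−0.15857)² + (−8.30857)² + (−9.28857)² + (+8.11143)² + (+13.76143)² + (−4.43857)² + (+0.32143)² = 430.31149
Variance = 430.31149 / 7 = 61.47307
SE* = √61.47307

SE* = 7.8405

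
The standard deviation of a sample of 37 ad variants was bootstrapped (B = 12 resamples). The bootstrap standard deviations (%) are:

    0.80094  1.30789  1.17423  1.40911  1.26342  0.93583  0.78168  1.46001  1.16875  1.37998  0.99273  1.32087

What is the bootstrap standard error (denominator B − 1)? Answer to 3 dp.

Bootstrap SE is the standard deviation of the 12 replicate standard deviations.
Mean of replicates: (0.80094 + 1.30789 + 1.17423 + 1.40911 + 1.26342 + 0.93583 + 0.78168 + 1.46001 + 1.16875 + 1.37998 + 0.99273 + 1.32087) / 12 = 13.995440 / 12 = 1.166287
Sum of squared deviations: (−0.365347)² + (+0.141603)² + (+0.007943)² + (+0.242823)² + (+0.097133)² + (−0.230457)² + (−0.384607)² + (+0.293723)² + (+0.002463)² + (+0.213693)² + (−0.173557)² + (+0.154583)² = 0.608986
Variance = 0.608986 / 11 = 0.055362
SE* = √0.055362

SE* = 0.235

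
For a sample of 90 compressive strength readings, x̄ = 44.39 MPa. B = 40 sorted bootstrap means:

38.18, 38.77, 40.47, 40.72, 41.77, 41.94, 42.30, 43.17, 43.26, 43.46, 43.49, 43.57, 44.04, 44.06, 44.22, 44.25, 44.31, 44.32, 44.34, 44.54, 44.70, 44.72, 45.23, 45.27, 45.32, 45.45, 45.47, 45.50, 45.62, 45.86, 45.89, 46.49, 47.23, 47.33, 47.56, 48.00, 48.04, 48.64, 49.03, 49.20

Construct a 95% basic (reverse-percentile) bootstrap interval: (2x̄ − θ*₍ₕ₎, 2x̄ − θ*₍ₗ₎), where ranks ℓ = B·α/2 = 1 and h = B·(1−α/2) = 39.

Percentile endpoints at ranks 1 and 39: θ*₍1₎ = 38.18, θ*₍39₎ = 49.03.
Basic interval reflects these around x̄:
  lower = 2 × 44.39 − 49.03 = 39.75
  upper = 2 × 44.39 − 38.18 = 50.60

(39.75, 50.60)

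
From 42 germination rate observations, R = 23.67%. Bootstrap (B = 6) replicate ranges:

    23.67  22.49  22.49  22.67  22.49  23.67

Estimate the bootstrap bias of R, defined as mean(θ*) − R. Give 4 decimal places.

mean(θ*) = (23.67 + 22.49 + 22.49 + 22.67 + 22.49 + 23.67) / 6 = 22.91333
bias = 22.91333 − 23.67

bias = −0.7567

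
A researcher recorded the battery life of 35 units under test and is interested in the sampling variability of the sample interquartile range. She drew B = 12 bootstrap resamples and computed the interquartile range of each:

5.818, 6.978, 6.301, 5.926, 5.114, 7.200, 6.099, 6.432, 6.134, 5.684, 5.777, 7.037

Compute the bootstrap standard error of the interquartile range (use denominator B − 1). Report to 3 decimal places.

Bootstrap SE is the standard deviation of the 12 replicate interquartile ranges.
Mean of replicates: (5.818 + 6.978 + 6.301 + 5.926 + 5.114 + 7.200 + 6.099 + 6.432 + 6.134 + 5.684 + 5.777 + 7.037) / 12 = 74.5000 / 12 = 6.2083
Sum of squared deviations: (−0.3903)² + (+0.7697)² + (+0.0927)² + (−0.2823)² + (−1.0943)² + (+0.9917)² + (−0.1093)² + (+0.2237)² + (−0.0743)² + (−0.5243)² + (−0.4313)² + (+0.8287)² = 4.2292
Variance = 4.2292 / 11 = 0.3845
SE* = √0.3845

SE* = 0.620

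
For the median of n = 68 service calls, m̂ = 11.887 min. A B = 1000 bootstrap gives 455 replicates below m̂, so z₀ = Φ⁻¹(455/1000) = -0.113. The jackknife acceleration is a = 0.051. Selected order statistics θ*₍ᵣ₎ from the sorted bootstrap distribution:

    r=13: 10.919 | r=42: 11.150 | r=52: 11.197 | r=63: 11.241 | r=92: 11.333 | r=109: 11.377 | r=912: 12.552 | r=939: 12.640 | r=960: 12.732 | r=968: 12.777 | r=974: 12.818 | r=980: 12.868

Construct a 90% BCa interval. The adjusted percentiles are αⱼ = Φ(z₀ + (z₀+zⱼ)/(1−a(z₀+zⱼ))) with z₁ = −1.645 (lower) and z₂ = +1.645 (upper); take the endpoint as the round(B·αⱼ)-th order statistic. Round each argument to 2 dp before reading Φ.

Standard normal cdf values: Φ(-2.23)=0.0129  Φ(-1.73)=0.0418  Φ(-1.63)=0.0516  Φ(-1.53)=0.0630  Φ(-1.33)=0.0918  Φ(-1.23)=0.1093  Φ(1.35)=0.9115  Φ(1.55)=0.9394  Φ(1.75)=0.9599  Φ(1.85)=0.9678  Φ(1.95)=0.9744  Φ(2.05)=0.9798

(11.150, 12.640)

Lower: z₀ + z₁ = -0.113 + (-1.645) = -1.758; 1 − a(z₀+z₁) = 1 − (0.051)(-1.758) = 1.0897; argument = -0.113 + (-1.758)/1.0897 = -1.7264 → -1.73.
α₁ = Φ(-1.73) = 0.0418; rank = round(1000 × 0.0418) = 42; θ*₍42₎ = 11.150.
Upper: z₀ + z₂ = 1.532; 1 − a(z₀+z₂) = 0.9219; argument = 1.5488 → 1.55; α₂ = 0.9394; rank = 939; θ*₍939₎ = 12.640.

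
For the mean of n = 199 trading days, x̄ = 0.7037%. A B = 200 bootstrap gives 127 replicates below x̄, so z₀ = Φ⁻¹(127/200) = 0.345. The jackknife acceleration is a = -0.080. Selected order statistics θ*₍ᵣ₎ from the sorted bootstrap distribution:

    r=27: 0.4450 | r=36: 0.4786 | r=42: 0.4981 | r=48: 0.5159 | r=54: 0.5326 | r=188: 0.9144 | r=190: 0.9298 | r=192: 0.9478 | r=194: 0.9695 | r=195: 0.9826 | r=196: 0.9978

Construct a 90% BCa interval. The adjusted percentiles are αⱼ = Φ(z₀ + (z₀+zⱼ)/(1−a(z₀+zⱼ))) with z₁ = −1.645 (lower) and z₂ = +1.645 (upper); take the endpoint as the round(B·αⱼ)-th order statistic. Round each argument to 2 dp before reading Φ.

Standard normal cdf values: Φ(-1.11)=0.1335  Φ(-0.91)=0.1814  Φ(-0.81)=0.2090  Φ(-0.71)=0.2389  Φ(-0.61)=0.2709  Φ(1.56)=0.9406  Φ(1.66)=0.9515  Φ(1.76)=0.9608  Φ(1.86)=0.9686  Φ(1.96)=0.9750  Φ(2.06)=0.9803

Lower: z₀ + z₁ = 0.345 + (-1.645) = -1.300; 1 − a(z₀+z₁) = 1 − (-0.080)(-1.300) = 0.8960; argument = 0.345 + (-1.300)/0.8960 = -1.1059 → -1.11.
α₁ = Φ(-1.11) = 0.1335; rank = round(200 × 0.1335) = 27; θ*₍27₎ = 0.4450.
Upper: z₀ + z₂ = 1.990; 1 − a(z₀+z₂) = 1.1592; argument = 2.0617 → 2.06; α₂ = 0.9803; rank = 196; θ*₍196₎ = 0.9978.

(0.4450, 0.9978)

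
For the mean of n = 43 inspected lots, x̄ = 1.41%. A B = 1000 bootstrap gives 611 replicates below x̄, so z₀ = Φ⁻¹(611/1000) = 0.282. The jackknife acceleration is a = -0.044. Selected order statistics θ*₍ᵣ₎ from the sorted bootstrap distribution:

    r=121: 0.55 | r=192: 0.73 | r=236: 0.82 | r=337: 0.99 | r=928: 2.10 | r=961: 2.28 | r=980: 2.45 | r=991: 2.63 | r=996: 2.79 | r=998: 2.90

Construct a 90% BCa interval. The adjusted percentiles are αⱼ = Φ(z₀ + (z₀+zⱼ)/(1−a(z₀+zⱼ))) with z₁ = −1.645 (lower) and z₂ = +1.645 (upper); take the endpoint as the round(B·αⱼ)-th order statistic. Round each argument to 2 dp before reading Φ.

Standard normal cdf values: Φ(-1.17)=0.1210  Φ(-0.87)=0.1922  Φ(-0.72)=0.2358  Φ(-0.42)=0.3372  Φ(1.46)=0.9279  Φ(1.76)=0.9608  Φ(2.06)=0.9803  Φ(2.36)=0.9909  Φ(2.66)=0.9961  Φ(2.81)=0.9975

Lower: z₀ + z₁ = 0.282 + (-1.645) = -1.363; 1 − a(z₀+z₁) = 1 − (-0.044)(-1.363) = 0.9400; argument = 0.282 + (-1.363)/0.9400 = -1.1680 → -1.17.
α₁ = Φ(-1.17) = 0.1210; rank = round(1000 × 0.1210) = 121; θ*₍121₎ = 0.55.
Upper: z₀ + z₂ = 1.927; 1 − a(z₀+z₂) = 1.0848; argument = 2.0584 → 2.06; α₂ = 0.9803; rank = 980; θ*₍980₎ = 2.45.

(0.55, 2.45)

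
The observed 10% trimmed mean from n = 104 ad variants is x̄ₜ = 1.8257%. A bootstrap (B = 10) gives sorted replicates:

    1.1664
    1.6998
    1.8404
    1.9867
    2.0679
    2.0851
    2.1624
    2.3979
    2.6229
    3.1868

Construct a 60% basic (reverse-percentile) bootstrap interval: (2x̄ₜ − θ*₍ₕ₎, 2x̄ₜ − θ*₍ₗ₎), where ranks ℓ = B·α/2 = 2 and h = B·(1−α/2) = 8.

(1.2535, 1.9516)

Percentile endpoints at ranks 2 and 8: θ*₍2₎ = 1.6998, θ*₍8₎ = 2.3979.
Basic interval reflects these around x̄ₜ:
  lower = 2 × 1.8257 − 2.3979 = 1.2535
  upper = 2 × 1.8257 − 1.6998 = 1.9516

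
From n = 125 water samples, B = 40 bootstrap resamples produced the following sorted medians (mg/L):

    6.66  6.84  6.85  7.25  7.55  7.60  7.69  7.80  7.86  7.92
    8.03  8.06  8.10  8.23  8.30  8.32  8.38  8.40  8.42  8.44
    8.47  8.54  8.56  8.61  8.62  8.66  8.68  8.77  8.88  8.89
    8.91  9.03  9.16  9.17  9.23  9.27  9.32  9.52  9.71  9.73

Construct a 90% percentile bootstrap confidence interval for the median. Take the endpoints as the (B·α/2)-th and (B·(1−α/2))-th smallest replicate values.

(6.84, 9.52)

α = 0.10; lower rank = 40 × 0.050 = 2; upper rank = 40 × 0.950 = 38.
The 2nd smallest replicate is 6.84; the 38th is 9.52.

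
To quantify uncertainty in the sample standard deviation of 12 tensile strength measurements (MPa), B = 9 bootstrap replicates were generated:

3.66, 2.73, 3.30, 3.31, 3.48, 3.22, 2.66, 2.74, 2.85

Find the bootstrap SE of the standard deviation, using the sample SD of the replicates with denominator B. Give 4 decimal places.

Bootstrap SE is the standard deviation of the 9 replicate standard deviations.
Mean of replicates: (3.66 + 2.73 + 3.30 + 3.31 + 3.48 + 3.22 + 2.66 + 2.74 + 2.85) / 9 = 27.95000 / 9 = 3.10556
Sum of squared deviations: (+0.55444)² + (−0.37556)² + (+0.19444)² + (+0.20444)² + (+0.37444)² + (+0.11444)² + (−0.44556)² + (−0.36556)² + (−0.25556)² = 1.07882
Variance = 1.07882 / 9 = 0.11987
SE* = √0.11987

SE* = 0.3462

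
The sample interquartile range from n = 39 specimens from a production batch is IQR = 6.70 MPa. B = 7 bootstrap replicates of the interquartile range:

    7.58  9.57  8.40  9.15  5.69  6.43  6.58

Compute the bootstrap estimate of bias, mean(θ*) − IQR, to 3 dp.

bias = +0.929

mean(θ*) = (7.58 + 9.57 + 8.40 + 9.15 + 5.69 + 6.43 + 6.58) / 7 = 7.6286
bias = 7.6286 − 6.70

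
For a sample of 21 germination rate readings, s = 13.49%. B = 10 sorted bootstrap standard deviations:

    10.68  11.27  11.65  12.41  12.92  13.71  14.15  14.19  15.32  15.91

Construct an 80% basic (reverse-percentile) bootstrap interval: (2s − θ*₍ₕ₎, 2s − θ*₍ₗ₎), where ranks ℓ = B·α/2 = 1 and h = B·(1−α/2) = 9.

(11.66, 16.30)

Percentile endpoints at ranks 1 and 9: θ*₍1₎ = 10.68, θ*₍9₎ = 15.32.
Basic interval reflects these around s:
  lower = 2 × 13.49 − 15.32 = 11.66
  upper = 2 × 13.49 − 10.68 = 16.30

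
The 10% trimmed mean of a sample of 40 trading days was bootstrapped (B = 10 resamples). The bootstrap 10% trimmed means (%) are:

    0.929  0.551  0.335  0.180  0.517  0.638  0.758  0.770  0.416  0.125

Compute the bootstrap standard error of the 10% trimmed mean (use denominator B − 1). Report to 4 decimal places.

Bootstrap SE is the standard deviation of the 10 replicate 10% trimmed means.
Mean of replicates: (0.929 + 0.551 + 0.335 + 0.180 + 0.517 + 0.638 + 0.758 + 0.770 + 0.416 + 0.125) / 10 = 5.21900 / 10 = 0.52190
Sum of squared deviations: (+0.40710)² + (+0.02910)² + (−0.18690)² + (−0.34190)² + (−0.00490)² + (+0.11610)² + (+0.23610)² + (+0.24810)² + (−0.10590)² + (−0.39690)² = 0.61795
Variance = 0.61795 / 9 = 0.06866
SE* = √0.06866

SE* = 0.2620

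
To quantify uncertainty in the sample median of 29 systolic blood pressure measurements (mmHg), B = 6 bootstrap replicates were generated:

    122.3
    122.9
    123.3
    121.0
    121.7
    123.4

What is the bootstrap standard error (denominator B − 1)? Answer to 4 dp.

SE* = 0.9501

Bootstrap SE is the standard deviation of the 6 replicate medians.
Mean of replicates: (122.3 + 122.9 + 123.3 + 121.0 + 121.7 + 123.4) / 6 = 734.60000 / 6 = 122.43333
Sum of squared deviations: (−0.13333)² + (+0.46667)² + (+0.86667)² + (−1.43333)² + (−0.73333)² + (+0.96667)² = 4.51333
Variance = 4.51333 / 5 = 0.90267
SE* = √0.90267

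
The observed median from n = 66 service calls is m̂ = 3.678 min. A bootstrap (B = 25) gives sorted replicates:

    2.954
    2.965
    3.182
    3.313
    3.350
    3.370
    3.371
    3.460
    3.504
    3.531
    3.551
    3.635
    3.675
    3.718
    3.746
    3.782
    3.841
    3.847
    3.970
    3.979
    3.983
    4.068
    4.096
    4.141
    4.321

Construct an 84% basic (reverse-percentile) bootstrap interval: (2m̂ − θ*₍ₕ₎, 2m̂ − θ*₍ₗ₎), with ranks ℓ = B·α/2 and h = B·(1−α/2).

Percentile endpoints at ranks 2 and 23: θ*₍2₎ = 2.965, θ*₍23₎ = 4.096.
Basic interval reflects these around m̂:
  lower = 2 × 3.678 − 4.096 = 3.260
  upper = 2 × 3.678 − 2.965 = 4.391

(3.260, 4.391)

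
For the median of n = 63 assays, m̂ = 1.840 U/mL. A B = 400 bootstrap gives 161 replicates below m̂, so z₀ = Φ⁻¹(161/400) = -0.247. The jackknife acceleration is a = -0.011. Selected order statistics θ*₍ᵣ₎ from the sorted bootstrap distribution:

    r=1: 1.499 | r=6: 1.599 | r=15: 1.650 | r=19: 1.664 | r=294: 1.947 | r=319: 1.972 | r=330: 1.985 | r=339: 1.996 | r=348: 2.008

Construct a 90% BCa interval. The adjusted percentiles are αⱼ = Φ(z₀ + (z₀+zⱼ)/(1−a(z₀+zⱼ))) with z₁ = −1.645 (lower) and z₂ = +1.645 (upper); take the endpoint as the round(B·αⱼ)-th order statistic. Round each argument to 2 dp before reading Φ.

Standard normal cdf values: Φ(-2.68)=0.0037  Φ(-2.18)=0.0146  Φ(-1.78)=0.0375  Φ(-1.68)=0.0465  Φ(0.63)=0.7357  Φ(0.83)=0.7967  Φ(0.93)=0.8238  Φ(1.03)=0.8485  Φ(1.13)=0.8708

Lower: z₀ + z₁ = -0.247 + (-1.645) = -1.892; 1 − a(z₀+z₁) = 1 − (-0.011)(-1.892) = 0.9792; argument = -0.247 + (-1.892)/0.9792 = -2.1792 → -2.18.
α₁ = Φ(-2.18) = 0.0146; rank = round(400 × 0.0146) = 6; θ*₍6₎ = 1.599.
Upper: z₀ + z₂ = 1.398; 1 − a(z₀+z₂) = 1.0154; argument = 1.1298 → 1.13; α₂ = 0.8708; rank = 348; θ*₍348₎ = 2.008.

(1.599, 2.008)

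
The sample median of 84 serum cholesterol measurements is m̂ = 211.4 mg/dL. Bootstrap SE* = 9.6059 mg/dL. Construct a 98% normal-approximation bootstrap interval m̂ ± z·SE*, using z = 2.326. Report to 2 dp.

Margin = 2.326 × 9.6059 = 22.343
Interval: 211.4 ± 22.343

(189.06, 233.74)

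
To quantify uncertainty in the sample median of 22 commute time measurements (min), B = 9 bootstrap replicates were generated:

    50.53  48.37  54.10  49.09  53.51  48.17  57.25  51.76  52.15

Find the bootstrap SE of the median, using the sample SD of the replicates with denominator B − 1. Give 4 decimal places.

SE* = 2.9950

Bootstrap SE is the standard deviation of the 9 replicate medians.
Mean of replicates: (50.53 + 48.37 + 54.10 + 49.09 + 53.51 + 48.17 + 57.25 + 51.76 + 52.15) / 9 = 464.93000 / 9 = 51.65889
Sum of squared deviations: (−1.12889)² + (−3.28889)² + (+2.44111)² + (−2.56889)² + (+1.85111)² + (−3.48889)² + (+5.59111)² + (+0.10111)² + (+0.49111)² = 71.76029
Variance = 71.76029 / 8 = 8.97004
SE* = √8.97004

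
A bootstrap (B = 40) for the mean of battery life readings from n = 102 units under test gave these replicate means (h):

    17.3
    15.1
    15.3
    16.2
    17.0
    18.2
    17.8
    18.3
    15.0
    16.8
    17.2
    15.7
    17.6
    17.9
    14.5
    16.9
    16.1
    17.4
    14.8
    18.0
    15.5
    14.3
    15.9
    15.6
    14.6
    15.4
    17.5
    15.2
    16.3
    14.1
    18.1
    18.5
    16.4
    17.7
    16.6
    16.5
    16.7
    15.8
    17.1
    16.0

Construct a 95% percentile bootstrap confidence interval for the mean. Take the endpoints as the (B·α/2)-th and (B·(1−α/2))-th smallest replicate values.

Sorted replicates: 14.1, 14.3, 14.5, 14.6, 14.8, 15.0, 15.1, 15.2, 15.3, 15.4, 15.5, 15.6, 15.7, 15.8, 15.9, 16.0, 16.1, 16.2, 16.3, 16.4, 16.5, 16.6, 16.7, 16.8, 16.9, 17.0, 17.1, 17.2, 17.3, 17.4, 17.5, 17.6, 17.7, 17.8, 17.9, 18.0, 18.1, 18.2, 18.3, 18.5
α = 0.05; lower rank = 40 × 0.025 = 1; upper rank = 40 × 0.975 = 39.
The 1st smallest replicate is 14.1; the 39th is 18.3.

(14.1, 18.3)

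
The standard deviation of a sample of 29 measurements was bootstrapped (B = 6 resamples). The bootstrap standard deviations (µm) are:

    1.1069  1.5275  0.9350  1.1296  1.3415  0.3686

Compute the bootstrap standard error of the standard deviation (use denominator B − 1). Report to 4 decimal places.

Bootstrap SE is the standard deviation of the 6 replicate standard deviations.
Mean of replicates: (1.1069 + 1.5275 + 0.9350 + 1.1296 + 1.3415 + 0.3686) / 6 = 6.40910 / 6 = 1.06818
Sum of squared deviations: (+0.03872)² + (+0.45932)² + (−0.13318)² + (+0.06142)² + (+0.27332)² + (−0.69958)² = 0.79810
Variance = 0.79810 / 5 = 0.15962
SE* = √0.15962

SE* = 0.3995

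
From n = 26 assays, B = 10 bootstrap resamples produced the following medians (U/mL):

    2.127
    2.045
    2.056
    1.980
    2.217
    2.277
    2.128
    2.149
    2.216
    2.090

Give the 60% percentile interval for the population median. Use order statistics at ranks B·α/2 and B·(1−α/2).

(2.045, 2.216)

Sorted replicates: 1.980, 2.045, 2.056, 2.090, 2.127, 2.128, 2.149, 2.216, 2.217, 2.277
α = 0.40; lower rank = 10 × 0.200 = 2; upper rank = 10 × 0.800 = 8.
The 2nd smallest replicate is 2.045; the 8th is 2.216.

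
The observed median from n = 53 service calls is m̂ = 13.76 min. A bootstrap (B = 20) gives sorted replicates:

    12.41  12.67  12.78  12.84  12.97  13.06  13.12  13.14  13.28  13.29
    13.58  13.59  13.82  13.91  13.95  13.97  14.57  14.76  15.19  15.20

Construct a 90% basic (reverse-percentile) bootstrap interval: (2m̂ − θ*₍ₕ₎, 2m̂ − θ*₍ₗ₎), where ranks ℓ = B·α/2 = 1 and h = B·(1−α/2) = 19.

(12.33, 15.11)

Percentile endpoints at ranks 1 and 19: θ*₍1₎ = 12.41, θ*₍19₎ = 15.19.
Basic interval reflects these around m̂:
  lower = 2 × 13.76 − 15.19 = 12.33
  upper = 2 × 13.76 − 12.41 = 15.11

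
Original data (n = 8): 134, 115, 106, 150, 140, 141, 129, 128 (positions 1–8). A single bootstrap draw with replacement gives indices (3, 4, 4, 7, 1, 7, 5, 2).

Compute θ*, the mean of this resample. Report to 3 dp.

θ* = 131.625

Resample values: 106, 150, 150, 129, 134, 129, 140, 115.
Mean = (106 + 150 + 150 + 129 + 134 + 129 + 140 + 115) / 8 = 1053.0 / 8 = 131.625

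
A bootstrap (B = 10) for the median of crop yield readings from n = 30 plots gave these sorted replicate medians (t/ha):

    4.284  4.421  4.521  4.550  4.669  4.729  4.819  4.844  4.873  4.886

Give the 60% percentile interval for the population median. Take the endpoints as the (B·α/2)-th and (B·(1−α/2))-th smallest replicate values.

(4.421, 4.844)

α = 0.40; lower rank = 10 × 0.200 = 2; upper rank = 10 × 0.800 = 8.
The 2nd smallest replicate is 4.421; the 8th is 4.844.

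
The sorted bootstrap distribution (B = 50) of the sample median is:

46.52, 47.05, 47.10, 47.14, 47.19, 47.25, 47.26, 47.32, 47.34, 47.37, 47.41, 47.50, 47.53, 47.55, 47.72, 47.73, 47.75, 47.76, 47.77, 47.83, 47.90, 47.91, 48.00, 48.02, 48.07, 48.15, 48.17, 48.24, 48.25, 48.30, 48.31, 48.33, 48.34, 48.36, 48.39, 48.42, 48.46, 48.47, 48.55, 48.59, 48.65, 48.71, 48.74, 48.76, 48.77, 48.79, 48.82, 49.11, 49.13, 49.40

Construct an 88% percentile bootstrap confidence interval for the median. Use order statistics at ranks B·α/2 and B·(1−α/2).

(47.10, 48.82)

α = 0.12; lower rank = 50 × 0.060 = 3; upper rank = 50 × 0.940 = 47.
The 3rd smallest replicate is 47.10; the 47th is 48.82.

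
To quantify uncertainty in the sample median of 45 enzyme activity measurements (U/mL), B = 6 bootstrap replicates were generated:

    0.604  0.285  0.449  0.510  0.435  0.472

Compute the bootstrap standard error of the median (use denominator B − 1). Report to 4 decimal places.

SE* = 0.1046

Bootstrap SE is the standard deviation of the 6 replicate medians.
Mean of replicates: (0.604 + 0.285 + 0.449 + 0.510 + 0.435 + 0.472) / 6 = 2.75500 / 6 = 0.45917
Sum of squared deviations: (+0.14483)² + (−0.17417)² + (−0.01017)² + (+0.05083)² + (−0.02417)² + (+0.01283)² = 0.05475
Variance = 0.05475 / 5 = 0.01095
SE* = √0.01095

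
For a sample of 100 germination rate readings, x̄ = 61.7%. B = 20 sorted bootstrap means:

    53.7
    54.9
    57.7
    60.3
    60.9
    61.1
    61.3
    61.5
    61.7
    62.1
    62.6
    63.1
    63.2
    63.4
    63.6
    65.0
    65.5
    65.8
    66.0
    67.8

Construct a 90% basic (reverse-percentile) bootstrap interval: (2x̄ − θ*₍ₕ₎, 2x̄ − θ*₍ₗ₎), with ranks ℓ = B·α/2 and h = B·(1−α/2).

Percentile endpoints at ranks 1 and 19: θ*₍1₎ = 53.7, θ*₍19₎ = 66.0.
Basic interval reflects these around x̄:
  lower = 2 × 61.7 − 66.0 = 57.4
  upper = 2 × 61.7 − 53.7 = 69.7

(57.4, 69.7)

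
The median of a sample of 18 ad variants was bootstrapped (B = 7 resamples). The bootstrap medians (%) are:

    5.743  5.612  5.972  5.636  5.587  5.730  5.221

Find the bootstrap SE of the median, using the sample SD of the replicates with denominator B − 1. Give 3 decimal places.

SE* = 0.227

Bootstrap SE is the standard deviation of the 7 replicate medians.
Mean of replicates: (5.743 + 5.612 + 5.972 + 5.636 + 5.587 + 5.730 + 5.221) / 7 = 39.50100 / 7 = 5.64300
Sum of squared deviations: (+0.10000)² + (−0.03100)² + (+0.32900)² + (−0.00700)² + (−0.05600)² + (+0.08700)² + (−0.42200)² = 0.30804
Variance = 0.30804 / 6 = 0.05134
SE* = √0.05134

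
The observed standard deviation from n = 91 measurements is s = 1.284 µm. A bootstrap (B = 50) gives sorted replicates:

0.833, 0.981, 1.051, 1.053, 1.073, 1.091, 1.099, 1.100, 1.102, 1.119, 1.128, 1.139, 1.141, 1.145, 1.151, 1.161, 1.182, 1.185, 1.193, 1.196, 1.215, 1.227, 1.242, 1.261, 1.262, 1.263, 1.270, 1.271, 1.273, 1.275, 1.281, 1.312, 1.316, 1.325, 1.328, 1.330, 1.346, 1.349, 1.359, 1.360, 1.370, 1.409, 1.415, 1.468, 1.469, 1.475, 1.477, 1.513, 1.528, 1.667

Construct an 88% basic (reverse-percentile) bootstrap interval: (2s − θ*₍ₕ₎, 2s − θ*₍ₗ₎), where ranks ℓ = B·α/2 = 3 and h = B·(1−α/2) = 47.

Percentile endpoints at ranks 3 and 47: θ*₍3₎ = 1.051, θ*₍47₎ = 1.477.
Basic interval reflects these around s:
  lower = 2 × 1.284 − 1.477 = 1.091
  upper = 2 × 1.284 − 1.051 = 1.517

(1.091, 1.517)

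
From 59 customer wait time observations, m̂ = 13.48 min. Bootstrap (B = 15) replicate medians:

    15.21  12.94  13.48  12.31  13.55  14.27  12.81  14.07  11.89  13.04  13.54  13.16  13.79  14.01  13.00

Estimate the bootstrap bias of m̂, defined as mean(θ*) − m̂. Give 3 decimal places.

bias = −0.075

mean(θ*) = (15.21 + 12.94 + 13.48 + 12.31 + 13.55 + 14.27 + 12.81 + 14.07 + 11.89 + 13.04 + 13.54 + 13.16 + 13.79 + 14.01 + 13.00) / 15 = 13.4047
bias = 13.4047 − 13.48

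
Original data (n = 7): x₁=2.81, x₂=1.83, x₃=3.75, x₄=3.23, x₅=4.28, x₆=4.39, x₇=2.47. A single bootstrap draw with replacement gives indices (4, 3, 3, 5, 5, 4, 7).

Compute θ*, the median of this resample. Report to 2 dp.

θ* = 3.75

Resample values: 3.23, 3.75, 3.75, 4.28, 4.28, 3.23, 2.47.
Sorted: 2.47, 3.23, 3.23, 3.75, 3.75, 4.28, 4.28
Median = middle value = 3.75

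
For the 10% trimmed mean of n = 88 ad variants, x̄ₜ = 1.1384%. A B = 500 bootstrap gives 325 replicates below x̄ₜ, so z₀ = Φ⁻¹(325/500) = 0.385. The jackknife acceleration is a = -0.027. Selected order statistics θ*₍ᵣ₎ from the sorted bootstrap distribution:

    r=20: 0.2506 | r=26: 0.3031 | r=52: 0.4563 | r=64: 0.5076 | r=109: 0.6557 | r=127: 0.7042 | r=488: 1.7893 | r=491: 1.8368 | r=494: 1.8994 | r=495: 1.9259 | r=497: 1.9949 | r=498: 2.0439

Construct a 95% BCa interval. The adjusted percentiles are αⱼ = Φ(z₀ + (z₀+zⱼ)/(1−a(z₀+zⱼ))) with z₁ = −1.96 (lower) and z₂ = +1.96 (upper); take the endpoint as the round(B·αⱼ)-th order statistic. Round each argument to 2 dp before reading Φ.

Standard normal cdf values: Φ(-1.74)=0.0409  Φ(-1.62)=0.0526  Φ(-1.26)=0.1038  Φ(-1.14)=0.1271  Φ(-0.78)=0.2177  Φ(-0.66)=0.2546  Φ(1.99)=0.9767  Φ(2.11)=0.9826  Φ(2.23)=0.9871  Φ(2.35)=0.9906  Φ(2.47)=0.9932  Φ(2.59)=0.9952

Lower: z₀ + z₁ = 0.385 + (-1.960) = -1.575; 1 − a(z₀+z₁) = 1 − (-0.027)(-1.575) = 0.9575; argument = 0.385 + (-1.575)/0.9575 = -1.2600 → -1.26.
α₁ = Φ(-1.26) = 0.1038; rank = round(500 × 0.1038) = 52; θ*₍52₎ = 0.4563.
Upper: z₀ + z₂ = 2.345; 1 − a(z₀+z₂) = 1.0633; argument = 2.5904 → 2.59; α₂ = 0.9952; rank = 498; θ*₍498₎ = 2.0439.

(0.4563, 2.0439)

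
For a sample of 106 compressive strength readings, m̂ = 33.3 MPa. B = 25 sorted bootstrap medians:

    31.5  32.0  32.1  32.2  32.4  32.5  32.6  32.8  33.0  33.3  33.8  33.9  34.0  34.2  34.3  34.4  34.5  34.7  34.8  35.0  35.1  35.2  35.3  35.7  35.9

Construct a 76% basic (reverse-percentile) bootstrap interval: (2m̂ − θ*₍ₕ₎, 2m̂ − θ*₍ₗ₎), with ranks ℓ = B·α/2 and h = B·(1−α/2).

(31.4, 34.5)

Percentile endpoints at ranks 3 and 22: θ*₍3₎ = 32.1, θ*₍22₎ = 35.2.
Basic interval reflects these around m̂:
  lower = 2 × 33.3 − 35.2 = 31.4
  upper = 2 × 33.3 − 32.1 = 34.5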